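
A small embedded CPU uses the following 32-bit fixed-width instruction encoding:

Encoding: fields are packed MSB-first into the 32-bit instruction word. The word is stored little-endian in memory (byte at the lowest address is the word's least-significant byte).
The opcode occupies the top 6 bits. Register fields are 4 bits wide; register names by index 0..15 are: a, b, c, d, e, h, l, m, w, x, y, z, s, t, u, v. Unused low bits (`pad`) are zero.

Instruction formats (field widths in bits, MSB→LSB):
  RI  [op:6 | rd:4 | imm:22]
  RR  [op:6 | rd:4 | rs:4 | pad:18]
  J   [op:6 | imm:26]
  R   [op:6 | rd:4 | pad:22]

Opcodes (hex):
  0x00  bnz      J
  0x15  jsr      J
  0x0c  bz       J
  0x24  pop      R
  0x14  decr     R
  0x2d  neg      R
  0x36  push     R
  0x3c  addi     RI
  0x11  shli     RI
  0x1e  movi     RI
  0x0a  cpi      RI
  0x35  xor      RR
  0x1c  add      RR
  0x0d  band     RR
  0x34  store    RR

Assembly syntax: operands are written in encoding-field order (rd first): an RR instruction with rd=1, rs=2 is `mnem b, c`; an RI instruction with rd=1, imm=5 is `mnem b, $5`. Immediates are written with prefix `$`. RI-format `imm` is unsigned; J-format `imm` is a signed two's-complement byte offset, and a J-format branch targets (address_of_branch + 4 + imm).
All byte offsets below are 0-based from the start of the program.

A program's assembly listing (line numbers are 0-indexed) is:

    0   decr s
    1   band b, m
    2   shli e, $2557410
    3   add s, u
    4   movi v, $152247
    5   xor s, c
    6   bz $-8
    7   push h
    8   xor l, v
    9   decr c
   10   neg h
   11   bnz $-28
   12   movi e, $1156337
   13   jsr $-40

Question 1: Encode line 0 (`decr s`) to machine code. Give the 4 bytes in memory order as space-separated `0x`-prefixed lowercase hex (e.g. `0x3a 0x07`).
0x00 0x00 0x00 0x53

L0: decr op=0x14:6|rd=12:4|pad=0:22 ⇒ 0x53000000 ⇒ little 00 00 00 53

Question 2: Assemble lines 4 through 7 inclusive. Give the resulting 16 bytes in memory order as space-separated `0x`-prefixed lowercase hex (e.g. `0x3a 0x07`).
L4: movi op=0x1e:6|rd=15:4|imm=152247:22 ⇒ 0x7bc252b7 ⇒ little b7 52 c2 7b
L5: xor op=0x35:6|rd=12:4|rs=2:4|pad=0:18 ⇒ 0xd7080000 ⇒ little 00 00 08 d7
L6: bz op=0xc:6|imm=-8:26 ⇒ 0x33fffff8 ⇒ little f8 ff ff 33
L7: push op=0x36:6|rd=5:4|pad=0:22 ⇒ 0xd9400000 ⇒ little 00 00 40 d9

0xb7 0x52 0xc2 0x7b 0x00 0x00 0x08 0xd7 0xf8 0xff 0xff 0x33 0x00 0x00 0x40 0xd9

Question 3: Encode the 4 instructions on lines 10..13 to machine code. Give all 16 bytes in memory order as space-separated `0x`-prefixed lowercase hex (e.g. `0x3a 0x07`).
L10: neg op=0x2d:6|rd=5:4|pad=0:22 ⇒ 0xb5400000 ⇒ little 00 00 40 b5
L11: bnz op=0x0:6|imm=-28:26 ⇒ 0x03ffffe4 ⇒ little e4 ff ff 03
L12: movi op=0x1e:6|rd=4:4|imm=1156337:22 ⇒ 0x7911a4f1 ⇒ little f1 a4 11 79
L13: jsr op=0x15:6|imm=-40:26 ⇒ 0x57ffffd8 ⇒ little d8 ff ff 57

0x00 0x00 0x40 0xb5 0xe4 0xff 0xff 0x03 0xf1 0xa4 0x11 0x79 0xd8 0xff 0xff 0x57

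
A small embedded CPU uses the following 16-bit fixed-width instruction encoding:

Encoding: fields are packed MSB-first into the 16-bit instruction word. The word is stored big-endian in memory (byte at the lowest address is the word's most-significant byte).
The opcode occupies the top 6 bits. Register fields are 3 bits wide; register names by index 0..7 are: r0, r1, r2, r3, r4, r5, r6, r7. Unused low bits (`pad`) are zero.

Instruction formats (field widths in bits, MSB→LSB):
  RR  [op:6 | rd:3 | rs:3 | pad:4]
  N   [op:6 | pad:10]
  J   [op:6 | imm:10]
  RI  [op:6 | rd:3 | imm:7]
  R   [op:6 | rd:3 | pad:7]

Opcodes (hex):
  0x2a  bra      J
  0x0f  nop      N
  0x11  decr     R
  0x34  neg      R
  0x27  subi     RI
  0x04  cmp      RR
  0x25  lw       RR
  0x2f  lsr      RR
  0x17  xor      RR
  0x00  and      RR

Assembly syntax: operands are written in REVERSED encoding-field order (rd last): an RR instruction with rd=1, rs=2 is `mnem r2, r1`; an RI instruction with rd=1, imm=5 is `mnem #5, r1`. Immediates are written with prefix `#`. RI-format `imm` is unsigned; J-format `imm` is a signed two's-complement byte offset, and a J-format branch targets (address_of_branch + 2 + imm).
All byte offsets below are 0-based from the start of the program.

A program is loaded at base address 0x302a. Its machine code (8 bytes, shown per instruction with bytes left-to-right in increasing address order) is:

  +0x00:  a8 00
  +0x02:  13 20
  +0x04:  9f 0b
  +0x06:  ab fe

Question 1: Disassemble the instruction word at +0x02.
cmp r2, r6

[02] 13 20 → 0x1320
  top 6b → 0x4 → cmp [RR]
  rd: (w>>7)&0x7=0x6 → r6
  rs: (w>>4)&0x7=0x2 → r2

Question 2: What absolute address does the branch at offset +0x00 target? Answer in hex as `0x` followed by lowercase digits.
0x302c

[00] a8 00 → 0xa800
  opcode bits[15:10]=0x2a: bra/J
  imm: (w>>0)&0x3ff=0x0 → #0
  target = base 0x302a + off 0x00 + 2 + imm 0 = 0x302c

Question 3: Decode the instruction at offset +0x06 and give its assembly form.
bra #-2

+0x06: ab fe ⇒ word 0xabfe (big)
  opcode bits[15:10]=0x2a: bra/J
  imm@[9:0]=0x3fe (s10→-2) ⇒ #-2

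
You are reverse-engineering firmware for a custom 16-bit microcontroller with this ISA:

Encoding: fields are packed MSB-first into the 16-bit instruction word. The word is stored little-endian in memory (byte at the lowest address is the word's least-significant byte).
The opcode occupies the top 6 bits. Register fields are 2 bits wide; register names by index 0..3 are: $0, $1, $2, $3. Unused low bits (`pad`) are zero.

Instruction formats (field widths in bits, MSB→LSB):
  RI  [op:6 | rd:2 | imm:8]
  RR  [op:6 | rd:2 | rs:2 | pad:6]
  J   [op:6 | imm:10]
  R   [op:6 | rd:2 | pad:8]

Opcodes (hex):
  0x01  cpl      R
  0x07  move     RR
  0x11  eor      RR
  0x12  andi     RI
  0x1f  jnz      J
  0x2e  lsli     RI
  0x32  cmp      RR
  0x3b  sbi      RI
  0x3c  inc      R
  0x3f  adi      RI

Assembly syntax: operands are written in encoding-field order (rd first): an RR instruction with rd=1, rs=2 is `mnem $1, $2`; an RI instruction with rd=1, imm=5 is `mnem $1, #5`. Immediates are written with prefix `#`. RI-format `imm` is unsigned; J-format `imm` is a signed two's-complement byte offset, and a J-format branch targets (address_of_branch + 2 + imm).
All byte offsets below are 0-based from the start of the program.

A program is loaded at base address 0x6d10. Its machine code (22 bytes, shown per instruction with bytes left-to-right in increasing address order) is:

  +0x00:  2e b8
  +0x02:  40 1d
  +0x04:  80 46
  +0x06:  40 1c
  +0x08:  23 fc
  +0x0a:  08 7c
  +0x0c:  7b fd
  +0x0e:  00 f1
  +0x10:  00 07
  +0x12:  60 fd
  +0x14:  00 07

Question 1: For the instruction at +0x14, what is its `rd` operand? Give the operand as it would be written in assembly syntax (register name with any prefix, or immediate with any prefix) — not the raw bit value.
$3

+0x14: 00 07 ⇒ word 0x0700 (little)
  top 6b → 0x1 → cpl [R]
  rd@[9:8]=0x3 ⇒ $3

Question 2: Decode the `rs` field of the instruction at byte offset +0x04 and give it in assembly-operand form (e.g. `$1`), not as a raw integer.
+0x04: 80 46 ⇒ word 0x4680 (little)
  opcode bits[15:10]=0x11: eor/RR
  rd: (w>>8)&0x3=0x2 → $2
  rs: (w>>6)&0x3=0x2 → $2

$2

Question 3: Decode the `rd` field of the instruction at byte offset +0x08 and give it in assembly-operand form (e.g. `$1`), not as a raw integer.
+0x08: 23 fc ⇒ word 0xfc23 (little)
  op=0xfc23>>10=0x3f ⇒ adi (RI)
  rd: (w>>8)&0x3=0x0 → $0
  imm: (w>>0)&0xff=0x23 → #35

$0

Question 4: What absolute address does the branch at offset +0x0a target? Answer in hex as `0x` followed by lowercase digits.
0x6d24

@+0a  little-endian(08 7c) = 0x7c08
  op=0x7c08>>10=0x1f ⇒ jnz (J)
  imm: (w>>0)&0x3ff=0x8 → #8
  target = base 0x6d10 + off 0x0a + 2 + imm 8 = 0x6d24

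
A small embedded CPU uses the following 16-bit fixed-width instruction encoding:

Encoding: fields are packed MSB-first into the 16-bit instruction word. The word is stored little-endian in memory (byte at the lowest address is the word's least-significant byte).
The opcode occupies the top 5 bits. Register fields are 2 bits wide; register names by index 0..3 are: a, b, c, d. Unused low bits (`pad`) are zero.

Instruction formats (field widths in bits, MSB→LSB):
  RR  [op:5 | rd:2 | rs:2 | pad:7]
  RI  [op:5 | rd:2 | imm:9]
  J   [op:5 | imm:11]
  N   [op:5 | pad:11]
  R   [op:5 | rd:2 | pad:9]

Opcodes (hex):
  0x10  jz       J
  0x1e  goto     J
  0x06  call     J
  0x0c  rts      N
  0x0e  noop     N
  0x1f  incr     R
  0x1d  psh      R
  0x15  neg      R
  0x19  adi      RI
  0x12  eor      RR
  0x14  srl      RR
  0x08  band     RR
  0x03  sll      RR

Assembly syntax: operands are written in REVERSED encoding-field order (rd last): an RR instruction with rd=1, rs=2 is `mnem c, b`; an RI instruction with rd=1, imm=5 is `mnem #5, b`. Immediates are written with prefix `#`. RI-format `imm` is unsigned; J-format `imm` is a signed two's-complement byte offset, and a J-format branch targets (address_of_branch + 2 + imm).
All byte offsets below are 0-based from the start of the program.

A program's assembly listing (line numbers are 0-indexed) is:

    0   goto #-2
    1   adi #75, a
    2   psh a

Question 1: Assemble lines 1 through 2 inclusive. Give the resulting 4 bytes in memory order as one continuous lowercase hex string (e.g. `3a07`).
L1: adi op=0x19:5|rd=0:2|imm=75:9 ⇒ 0xc84b ⇒ little 4b c8
L2: psh op=0x1d:5|rd=0:2|pad=0:9 ⇒ 0xe800 ⇒ little 00 e8

4bc800e8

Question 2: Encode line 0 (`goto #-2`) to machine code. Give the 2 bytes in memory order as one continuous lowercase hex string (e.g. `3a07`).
fef7

L0: goto op=0x1e:5|imm=-2:11 ⇒ 0xf7fe ⇒ little fe f7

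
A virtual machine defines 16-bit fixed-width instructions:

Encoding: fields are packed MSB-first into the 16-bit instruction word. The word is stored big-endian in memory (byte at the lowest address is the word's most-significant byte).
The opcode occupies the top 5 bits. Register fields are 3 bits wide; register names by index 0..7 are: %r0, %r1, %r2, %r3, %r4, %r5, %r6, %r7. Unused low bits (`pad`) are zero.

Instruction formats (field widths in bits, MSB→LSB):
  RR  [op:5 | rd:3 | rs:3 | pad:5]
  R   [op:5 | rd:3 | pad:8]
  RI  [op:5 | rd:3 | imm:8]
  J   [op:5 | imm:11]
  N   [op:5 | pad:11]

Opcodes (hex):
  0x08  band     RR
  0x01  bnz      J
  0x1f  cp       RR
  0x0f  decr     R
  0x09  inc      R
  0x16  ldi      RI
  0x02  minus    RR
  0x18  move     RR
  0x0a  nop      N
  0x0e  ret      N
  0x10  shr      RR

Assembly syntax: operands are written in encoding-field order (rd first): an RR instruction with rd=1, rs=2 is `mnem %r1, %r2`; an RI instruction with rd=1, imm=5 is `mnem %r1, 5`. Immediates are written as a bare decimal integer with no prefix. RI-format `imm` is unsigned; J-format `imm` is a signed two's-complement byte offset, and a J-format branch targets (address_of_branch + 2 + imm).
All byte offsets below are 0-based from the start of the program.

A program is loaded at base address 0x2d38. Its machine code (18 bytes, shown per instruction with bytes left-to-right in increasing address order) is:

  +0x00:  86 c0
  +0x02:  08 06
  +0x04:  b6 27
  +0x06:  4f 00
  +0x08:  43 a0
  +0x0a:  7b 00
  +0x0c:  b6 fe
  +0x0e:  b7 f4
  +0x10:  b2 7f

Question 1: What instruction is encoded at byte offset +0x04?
ldi %r6, 39

+0x04: b6 27 ⇒ word 0xb627 (big)
  opcode bits[15:11]=0x16: ldi/RI
  [10:8] rd=6 = %r6
  [7:0] imm=39 = 39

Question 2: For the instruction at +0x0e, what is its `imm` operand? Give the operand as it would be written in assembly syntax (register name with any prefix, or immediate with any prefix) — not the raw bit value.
[0e] b7 f4 → 0xb7f4
  opcode bits[15:11]=0x16: ldi/RI
  rd@[10:8]=0x7 ⇒ %r7
  imm@[7:0]=0xf4 ⇒ 244

244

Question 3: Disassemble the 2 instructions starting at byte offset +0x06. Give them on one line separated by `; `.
+0x06: 4f 00 ⇒ word 0x4f00 (big)
  opcode bits[15:11]=0x9: inc/R
  rd: (w>>8)&0x7=0x7 → %r7
+0x08: 43 a0 ⇒ word 0x43a0 (big)
  opcode bits[15:11]=0x8: band/RR
  rd: (w>>8)&0x7=0x3 → %r3
  rs: (w>>5)&0x7=0x5 → %r5

inc %r7; band %r3, %r5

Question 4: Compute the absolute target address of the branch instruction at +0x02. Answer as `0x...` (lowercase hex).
+0x02: 08 06 ⇒ word 0x0806 (big)
  op=0x0806>>11=0x1 ⇒ bnz (J)
  [10:0] imm=6 = 6
  target = base 0x2d38 + off 0x02 + 2 + imm 6 = 0x2d42

0x2d42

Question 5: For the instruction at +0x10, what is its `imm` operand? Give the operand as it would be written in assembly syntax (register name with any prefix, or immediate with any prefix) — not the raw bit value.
127

@+10  big-endian(b2 7f) = 0xb27f
  op=0xb27f>>11=0x16 ⇒ ldi (RI)
  rd@[10:8]=0x2 ⇒ %r2
  imm@[7:0]=0x7f ⇒ 127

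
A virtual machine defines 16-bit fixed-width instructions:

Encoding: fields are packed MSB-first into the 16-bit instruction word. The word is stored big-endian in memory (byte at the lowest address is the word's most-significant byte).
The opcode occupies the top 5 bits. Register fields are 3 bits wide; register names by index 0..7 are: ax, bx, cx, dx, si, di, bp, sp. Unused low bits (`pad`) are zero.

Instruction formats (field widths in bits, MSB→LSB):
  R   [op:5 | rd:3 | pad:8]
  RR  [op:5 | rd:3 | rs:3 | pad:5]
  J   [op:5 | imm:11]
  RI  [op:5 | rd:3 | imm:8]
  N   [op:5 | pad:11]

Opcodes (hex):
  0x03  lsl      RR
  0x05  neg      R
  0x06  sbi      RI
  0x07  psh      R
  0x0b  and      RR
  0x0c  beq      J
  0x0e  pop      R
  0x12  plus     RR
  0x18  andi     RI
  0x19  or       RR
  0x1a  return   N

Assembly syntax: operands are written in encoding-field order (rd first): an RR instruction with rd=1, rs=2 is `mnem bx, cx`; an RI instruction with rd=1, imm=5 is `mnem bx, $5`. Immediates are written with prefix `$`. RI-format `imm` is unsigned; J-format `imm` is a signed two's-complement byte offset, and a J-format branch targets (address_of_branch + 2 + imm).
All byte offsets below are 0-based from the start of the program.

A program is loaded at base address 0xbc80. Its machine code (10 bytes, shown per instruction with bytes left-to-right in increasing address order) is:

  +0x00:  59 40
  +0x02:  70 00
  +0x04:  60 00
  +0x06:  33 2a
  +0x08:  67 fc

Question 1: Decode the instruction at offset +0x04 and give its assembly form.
beq $0

+0x04: 60 00 ⇒ word 0x6000 (big)
  opcode bits[15:11]=0xc: beq/J
  [10:0] imm=0 = $0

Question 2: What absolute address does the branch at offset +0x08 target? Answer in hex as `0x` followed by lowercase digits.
off 0x08: read 67 fc as big → 0x67fc
  opcode bits[15:11]=0xc: beq/J
  imm@[10:0]=0x7fc (s11→-4) ⇒ $-4
  target = base 0xbc80 + off 0x08 + 2 + imm -4 = 0xbc86

0xbc86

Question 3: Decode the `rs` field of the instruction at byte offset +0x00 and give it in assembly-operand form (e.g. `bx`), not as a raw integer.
[00] 59 40 → 0x5940
  top 5b → 0xb → and [RR]
  rd@[10:8]=0x1 ⇒ bx
  rs@[7:5]=0x2 ⇒ cx

cx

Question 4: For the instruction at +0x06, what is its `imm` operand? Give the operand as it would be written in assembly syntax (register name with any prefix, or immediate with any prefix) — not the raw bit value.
$42

@+06  big-endian(33 2a) = 0x332a
  top 5b → 0x6 → sbi [RI]
  rd: (w>>8)&0x7=0x3 → dx
  imm: (w>>0)&0xff=0x2a → $42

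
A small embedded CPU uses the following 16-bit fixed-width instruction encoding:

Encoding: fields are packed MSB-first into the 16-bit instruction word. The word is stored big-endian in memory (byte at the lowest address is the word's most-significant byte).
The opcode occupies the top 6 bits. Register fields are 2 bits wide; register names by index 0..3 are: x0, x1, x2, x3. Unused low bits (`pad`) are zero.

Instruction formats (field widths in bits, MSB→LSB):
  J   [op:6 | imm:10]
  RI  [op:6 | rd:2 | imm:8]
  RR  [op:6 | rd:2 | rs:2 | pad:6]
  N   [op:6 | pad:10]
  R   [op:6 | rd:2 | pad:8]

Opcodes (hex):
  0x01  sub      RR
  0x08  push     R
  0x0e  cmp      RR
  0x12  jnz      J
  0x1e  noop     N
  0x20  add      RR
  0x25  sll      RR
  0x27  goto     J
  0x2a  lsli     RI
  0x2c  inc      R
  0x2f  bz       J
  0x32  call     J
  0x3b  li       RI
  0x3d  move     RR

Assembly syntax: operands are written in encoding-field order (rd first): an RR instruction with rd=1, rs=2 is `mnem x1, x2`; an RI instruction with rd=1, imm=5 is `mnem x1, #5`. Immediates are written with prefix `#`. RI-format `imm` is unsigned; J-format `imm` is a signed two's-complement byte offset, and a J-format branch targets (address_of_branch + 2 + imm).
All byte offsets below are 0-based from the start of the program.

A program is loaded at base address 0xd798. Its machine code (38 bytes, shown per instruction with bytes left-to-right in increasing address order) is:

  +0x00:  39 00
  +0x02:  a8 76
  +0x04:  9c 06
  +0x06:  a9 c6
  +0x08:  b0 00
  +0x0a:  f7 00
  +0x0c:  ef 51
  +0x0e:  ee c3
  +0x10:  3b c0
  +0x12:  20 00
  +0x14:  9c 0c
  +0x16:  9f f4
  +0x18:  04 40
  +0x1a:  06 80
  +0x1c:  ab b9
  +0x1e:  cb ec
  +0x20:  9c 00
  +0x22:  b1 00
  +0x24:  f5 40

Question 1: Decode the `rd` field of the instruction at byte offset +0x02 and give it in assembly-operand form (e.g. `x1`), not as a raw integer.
x0

+0x02: a8 76 ⇒ word 0xa876 (big)
  top 6b → 0x2a → lsli [RI]
  [9:8] rd=0 = x0
  [7:0] imm=118 = #118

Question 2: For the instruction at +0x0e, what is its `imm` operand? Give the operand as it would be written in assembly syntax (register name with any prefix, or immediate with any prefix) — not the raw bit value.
#195

[0e] ee c3 → 0xeec3
  top 6b → 0x3b → li [RI]
  rd@[9:8]=0x2 ⇒ x2
  imm@[7:0]=0xc3 ⇒ #195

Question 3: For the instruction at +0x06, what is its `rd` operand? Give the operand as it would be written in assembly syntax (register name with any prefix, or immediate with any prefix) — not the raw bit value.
x1

[06] a9 c6 → 0xa9c6
  opcode bits[15:10]=0x2a: lsli/RI
  rd@[9:8]=0x1 ⇒ x1
  imm@[7:0]=0xc6 ⇒ #198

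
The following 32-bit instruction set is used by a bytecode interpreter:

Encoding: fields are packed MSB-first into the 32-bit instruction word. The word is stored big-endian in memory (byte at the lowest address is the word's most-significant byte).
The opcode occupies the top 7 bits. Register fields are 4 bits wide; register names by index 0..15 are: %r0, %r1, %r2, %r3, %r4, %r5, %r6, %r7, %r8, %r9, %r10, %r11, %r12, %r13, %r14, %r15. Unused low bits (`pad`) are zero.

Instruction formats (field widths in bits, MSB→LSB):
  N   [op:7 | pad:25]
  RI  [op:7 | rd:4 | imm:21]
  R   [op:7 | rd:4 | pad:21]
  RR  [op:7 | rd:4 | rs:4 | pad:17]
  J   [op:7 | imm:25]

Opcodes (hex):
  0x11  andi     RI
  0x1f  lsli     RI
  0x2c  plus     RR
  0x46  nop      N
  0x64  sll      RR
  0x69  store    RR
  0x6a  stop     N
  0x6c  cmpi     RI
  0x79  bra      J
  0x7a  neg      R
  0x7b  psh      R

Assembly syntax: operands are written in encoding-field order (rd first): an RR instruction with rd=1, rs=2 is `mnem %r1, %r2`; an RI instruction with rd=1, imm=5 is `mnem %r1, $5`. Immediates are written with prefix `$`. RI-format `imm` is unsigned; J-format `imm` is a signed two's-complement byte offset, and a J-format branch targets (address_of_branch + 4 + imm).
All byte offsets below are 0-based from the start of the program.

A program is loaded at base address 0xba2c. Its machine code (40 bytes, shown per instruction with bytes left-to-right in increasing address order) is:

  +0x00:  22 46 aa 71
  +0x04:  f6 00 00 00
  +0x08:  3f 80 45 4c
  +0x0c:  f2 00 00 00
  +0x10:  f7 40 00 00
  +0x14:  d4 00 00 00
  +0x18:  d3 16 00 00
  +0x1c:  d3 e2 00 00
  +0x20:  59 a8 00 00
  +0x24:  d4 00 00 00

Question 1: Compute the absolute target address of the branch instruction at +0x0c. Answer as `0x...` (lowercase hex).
0xba3c

off 0x0c: read f2 00 00 00 as big → 0xf2000000
  op=0xf2000000>>25=0x79 ⇒ bra (J)
  [24:0] imm=0 = $0
  target = base 0xba2c + off 0x0c + 4 + imm 0 = 0xba3c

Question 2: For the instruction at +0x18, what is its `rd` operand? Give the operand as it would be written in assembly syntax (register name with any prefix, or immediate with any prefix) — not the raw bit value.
%r8

[18] d3 16 00 00 → 0xd3160000
  op=0xd3160000>>25=0x69 ⇒ store (RR)
  rd@[24:21]=0x8 ⇒ %r8
  rs@[20:17]=0xb ⇒ %r11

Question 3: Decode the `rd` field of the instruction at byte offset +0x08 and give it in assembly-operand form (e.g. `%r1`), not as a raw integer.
off 0x08: read 3f 80 45 4c as big → 0x3f80454c
  opcode bits[31:25]=0x1f: lsli/RI
  rd: (w>>21)&0xf=0xc → %r12
  imm: (w>>0)&0x1fffff=0x454c → $17740

%r12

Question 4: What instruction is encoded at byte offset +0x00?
andi %r2, $436849

+0x00: 22 46 aa 71 ⇒ word 0x2246aa71 (big)
  opcode bits[31:25]=0x11: andi/RI
  [24:21] rd=2 = %r2
  [20:0] imm=436849 = $436849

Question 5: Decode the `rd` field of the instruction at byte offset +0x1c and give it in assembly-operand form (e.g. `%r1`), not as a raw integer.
+0x1c: d3 e2 00 00 ⇒ word 0xd3e20000 (big)
  opcode bits[31:25]=0x69: store/RR
  rd@[24:21]=0xf ⇒ %r15
  rs@[20:17]=0x1 ⇒ %r1

%r15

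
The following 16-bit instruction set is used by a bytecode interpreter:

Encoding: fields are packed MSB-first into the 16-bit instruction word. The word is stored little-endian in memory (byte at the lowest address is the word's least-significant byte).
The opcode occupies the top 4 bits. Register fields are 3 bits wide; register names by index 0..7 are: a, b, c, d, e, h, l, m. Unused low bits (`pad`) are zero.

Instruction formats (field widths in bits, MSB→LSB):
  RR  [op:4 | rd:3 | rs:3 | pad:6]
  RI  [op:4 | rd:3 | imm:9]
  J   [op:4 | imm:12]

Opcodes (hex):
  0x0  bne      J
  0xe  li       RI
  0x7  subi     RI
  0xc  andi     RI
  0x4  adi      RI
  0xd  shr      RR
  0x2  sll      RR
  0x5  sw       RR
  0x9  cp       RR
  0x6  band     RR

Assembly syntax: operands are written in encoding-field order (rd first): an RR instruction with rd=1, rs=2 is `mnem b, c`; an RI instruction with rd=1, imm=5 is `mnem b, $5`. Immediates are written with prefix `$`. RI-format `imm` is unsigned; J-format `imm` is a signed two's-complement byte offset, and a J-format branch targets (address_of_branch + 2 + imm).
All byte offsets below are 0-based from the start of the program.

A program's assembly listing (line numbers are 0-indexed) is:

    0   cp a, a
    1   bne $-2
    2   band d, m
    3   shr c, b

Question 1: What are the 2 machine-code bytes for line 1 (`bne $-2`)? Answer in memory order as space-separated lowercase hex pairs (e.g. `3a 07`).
fe 0f

1. bne fields op=0x0:4|imm=-2:12 → word 0ffeh → fe 0f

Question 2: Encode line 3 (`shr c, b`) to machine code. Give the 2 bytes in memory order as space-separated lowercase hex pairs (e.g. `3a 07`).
L3: shr op=0xd:4|rd=2:3|rs=1:3|pad=0:6 ⇒ 0xd440 ⇒ little 40 d4

40 d4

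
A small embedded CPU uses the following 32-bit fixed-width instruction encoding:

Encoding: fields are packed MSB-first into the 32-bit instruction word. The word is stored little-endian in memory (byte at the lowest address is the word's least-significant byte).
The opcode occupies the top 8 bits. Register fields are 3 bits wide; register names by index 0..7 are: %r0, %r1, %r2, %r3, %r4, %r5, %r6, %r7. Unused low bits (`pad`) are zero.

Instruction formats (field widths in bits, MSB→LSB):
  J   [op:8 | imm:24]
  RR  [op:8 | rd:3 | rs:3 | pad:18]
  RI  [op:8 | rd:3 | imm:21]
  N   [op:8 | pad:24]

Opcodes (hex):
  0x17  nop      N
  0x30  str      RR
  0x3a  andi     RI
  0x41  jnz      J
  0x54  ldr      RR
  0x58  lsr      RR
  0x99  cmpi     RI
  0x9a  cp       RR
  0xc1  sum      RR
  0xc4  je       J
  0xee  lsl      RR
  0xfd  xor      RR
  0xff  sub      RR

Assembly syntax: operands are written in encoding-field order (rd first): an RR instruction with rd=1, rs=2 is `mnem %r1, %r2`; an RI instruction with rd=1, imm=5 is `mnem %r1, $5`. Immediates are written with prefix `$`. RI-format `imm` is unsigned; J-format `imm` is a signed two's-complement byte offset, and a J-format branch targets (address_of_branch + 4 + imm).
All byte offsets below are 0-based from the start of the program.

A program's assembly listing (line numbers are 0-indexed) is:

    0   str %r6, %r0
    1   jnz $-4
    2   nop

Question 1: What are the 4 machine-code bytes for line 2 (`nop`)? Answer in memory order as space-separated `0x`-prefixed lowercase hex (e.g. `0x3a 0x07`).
0x00 0x00 0x00 0x17

line 2 (nop): pack op=0x17:8|pad=0:24 = 0x17000000; little→ 00 00 00 17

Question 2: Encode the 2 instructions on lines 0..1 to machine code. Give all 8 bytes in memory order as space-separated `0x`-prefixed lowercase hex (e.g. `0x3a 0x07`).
0x00 0x00 0xc0 0x30 0xfc 0xff 0xff 0x41

line 0 (str): pack op=0x30:8|rd=6:3|rs=0:3|pad=0:18 = 0x30c00000; little→ 00 00 c0 30
line 1 (jnz): pack op=0x41:8|imm=-4:24 = 0x41fffffc; little→ fc ff ff 41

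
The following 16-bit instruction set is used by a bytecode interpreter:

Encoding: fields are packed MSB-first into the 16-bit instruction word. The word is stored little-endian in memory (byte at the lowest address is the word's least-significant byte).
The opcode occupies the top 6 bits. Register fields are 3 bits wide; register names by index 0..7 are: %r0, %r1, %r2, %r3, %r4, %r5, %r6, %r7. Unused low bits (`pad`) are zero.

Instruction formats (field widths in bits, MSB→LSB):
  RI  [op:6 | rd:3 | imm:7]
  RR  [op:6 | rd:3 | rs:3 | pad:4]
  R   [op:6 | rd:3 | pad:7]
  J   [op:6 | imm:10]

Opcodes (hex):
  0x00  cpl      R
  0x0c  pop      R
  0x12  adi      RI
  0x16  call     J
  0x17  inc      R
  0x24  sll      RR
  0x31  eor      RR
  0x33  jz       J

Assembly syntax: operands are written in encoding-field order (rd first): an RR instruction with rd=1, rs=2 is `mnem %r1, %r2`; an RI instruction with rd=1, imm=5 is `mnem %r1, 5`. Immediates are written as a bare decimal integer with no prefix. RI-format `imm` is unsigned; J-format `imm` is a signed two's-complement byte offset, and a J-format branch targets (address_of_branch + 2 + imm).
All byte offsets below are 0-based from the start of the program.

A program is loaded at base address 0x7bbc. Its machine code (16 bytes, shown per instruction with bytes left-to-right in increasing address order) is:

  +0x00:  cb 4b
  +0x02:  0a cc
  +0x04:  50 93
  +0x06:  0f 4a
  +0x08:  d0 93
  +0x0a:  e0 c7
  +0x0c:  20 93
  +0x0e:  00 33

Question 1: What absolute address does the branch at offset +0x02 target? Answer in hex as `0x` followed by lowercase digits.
off 0x02: read 0a cc as little → 0xcc0a
  top 6b → 0x33 → jz [J]
  [9:0] imm=10 = 10
  target = base 0x7bbc + off 0x02 + 2 + imm 10 = 0x7bca

0x7bca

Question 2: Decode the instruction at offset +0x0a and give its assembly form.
off 0x0a: read e0 c7 as little → 0xc7e0
  op=0xc7e0>>10=0x31 ⇒ eor (RR)
  [9:7] rd=7 = %r7
  [6:4] rs=6 = %r6

eor %r7, %r6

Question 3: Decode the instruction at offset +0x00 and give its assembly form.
adi %r7, 75

[00] cb 4b → 0x4bcb
  op=0x4bcb>>10=0x12 ⇒ adi (RI)
  rd@[9:7]=0x7 ⇒ %r7
  imm@[6:0]=0x4b ⇒ 75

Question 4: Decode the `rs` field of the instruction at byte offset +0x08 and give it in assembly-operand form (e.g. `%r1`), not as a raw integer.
%r5

off 0x08: read d0 93 as little → 0x93d0
  top 6b → 0x24 → sll [RR]
  rd: (w>>7)&0x7=0x7 → %r7
  rs: (w>>4)&0x7=0x5 → %r5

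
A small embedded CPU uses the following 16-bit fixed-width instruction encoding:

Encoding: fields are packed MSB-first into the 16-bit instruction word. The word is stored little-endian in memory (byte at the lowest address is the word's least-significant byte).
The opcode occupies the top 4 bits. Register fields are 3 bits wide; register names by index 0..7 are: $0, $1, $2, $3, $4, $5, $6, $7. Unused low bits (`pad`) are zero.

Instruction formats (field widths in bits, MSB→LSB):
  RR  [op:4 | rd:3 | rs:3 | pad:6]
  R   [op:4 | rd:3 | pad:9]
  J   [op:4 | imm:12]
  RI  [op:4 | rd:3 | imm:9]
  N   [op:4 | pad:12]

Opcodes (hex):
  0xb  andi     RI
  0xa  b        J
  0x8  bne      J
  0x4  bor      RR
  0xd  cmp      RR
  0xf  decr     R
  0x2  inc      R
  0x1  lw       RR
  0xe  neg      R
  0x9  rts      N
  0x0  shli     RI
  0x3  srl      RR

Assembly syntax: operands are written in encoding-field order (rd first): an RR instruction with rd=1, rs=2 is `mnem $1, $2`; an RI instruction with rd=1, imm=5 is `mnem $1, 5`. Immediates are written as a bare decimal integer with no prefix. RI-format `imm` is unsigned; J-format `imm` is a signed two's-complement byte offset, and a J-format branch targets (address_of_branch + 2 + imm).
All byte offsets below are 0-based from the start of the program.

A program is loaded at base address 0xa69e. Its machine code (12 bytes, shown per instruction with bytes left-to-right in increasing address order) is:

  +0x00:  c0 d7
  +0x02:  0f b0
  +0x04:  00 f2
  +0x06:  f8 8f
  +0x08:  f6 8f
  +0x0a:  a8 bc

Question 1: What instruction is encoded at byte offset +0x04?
decr $1

[04] 00 f2 → 0xf200
  opcode bits[15:12]=0xf: decr/R
  rd@[11:9]=0x1 ⇒ $1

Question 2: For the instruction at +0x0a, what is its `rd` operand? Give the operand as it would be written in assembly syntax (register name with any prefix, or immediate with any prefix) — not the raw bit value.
[0a] a8 bc → 0xbca8
  op=0xbca8>>12=0xb ⇒ andi (RI)
  [11:9] rd=6 = $6
  [8:0] imm=168 = 168

$6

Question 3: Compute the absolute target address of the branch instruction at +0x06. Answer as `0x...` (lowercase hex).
0xa69e

off 0x06: read f8 8f as little → 0x8ff8
  op=0x8ff8>>12=0x8 ⇒ bne (J)
  imm: (w>>0)&0xfff=0xff8 (s12→-8) → -8
  target = base 0xa69e + off 0x06 + 2 + imm -8 = 0xa69e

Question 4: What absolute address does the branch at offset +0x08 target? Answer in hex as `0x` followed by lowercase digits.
0xa69e

@+08  little-endian(f6 8f) = 0x8ff6
  opcode bits[15:12]=0x8: bne/J
  [11:0] imm=4086 (s12→-10) = -10
  target = base 0xa69e + off 0x08 + 2 + imm -10 = 0xa69e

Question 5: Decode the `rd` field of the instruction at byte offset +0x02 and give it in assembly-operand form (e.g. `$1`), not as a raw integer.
+0x02: 0f b0 ⇒ word 0xb00f (little)
  opcode bits[15:12]=0xb: andi/RI
  [11:9] rd=0 = $0
  [8:0] imm=15 = 15

$0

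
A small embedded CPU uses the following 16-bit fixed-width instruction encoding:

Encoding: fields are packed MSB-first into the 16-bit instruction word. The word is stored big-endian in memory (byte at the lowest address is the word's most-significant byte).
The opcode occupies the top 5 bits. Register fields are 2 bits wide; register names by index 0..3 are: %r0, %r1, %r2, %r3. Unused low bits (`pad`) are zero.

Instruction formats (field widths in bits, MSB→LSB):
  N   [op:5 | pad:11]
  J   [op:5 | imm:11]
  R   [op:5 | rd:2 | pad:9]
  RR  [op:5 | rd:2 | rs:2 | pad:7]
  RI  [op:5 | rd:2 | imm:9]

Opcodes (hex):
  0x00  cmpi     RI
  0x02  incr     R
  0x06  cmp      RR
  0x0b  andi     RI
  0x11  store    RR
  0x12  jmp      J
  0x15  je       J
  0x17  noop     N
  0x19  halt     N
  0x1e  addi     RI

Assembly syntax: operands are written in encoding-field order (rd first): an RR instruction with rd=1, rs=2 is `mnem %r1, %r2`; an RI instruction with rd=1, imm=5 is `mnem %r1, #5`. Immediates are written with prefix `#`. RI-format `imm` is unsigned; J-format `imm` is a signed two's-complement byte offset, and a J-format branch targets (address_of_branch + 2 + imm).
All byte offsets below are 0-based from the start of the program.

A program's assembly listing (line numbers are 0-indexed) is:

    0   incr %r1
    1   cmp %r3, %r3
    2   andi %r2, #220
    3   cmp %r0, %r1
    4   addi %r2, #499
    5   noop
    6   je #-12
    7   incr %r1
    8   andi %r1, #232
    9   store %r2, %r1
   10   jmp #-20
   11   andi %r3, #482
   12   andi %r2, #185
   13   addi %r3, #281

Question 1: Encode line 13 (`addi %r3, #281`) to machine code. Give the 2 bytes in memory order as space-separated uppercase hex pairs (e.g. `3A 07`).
F7 19

13. addi fields op=0x1e:5|rd=3:2|imm=281:9 → word f719h → f7 19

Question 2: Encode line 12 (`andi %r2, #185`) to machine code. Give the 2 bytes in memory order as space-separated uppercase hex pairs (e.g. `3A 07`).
line 12 (andi): pack op=0xb:5|rd=2:2|imm=185:9 = 0x5cb9; big→ 5c b9

5C B9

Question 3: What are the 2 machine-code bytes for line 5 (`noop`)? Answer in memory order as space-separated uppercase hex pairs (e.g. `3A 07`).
line 5 (noop): pack op=0x17:5|pad=0:11 = 0xb800; big→ b8 00

B8 00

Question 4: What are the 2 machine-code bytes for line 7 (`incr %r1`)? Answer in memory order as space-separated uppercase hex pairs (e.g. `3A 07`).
line 7 (incr): pack op=0x2:5|rd=1:2|pad=0:9 = 0x1200; big→ 12 00

12 00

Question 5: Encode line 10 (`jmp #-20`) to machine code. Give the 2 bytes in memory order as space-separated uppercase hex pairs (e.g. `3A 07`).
97 EC

L10: jmp op=0x12:5|imm=-20:11 ⇒ 0x97ec ⇒ big 97 ec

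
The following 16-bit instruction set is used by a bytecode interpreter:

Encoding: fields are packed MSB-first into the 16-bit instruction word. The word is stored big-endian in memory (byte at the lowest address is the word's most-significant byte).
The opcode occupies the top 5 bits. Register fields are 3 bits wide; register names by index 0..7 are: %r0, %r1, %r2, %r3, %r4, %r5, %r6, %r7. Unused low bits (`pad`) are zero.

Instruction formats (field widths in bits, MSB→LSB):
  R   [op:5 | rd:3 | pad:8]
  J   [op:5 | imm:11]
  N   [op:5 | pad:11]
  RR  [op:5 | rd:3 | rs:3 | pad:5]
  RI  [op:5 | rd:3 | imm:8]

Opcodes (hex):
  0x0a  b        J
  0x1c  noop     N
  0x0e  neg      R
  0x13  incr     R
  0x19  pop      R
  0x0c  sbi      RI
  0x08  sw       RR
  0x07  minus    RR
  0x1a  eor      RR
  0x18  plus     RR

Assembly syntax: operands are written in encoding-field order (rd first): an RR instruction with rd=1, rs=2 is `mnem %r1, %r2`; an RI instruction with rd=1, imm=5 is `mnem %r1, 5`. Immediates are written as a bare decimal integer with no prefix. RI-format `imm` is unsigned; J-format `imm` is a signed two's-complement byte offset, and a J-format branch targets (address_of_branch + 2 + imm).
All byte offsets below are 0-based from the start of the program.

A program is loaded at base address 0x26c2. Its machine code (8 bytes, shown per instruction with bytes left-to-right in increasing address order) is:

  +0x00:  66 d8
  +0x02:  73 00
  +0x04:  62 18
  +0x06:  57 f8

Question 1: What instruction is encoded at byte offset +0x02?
[02] 73 00 → 0x7300
  opcode bits[15:11]=0xe: neg/R
  [10:8] rd=3 = %r3

neg %r3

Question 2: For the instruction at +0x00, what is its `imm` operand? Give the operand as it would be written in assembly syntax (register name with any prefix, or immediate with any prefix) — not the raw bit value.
216

@+00  big-endian(66 d8) = 0x66d8
  opcode bits[15:11]=0xc: sbi/RI
  rd@[10:8]=0x6 ⇒ %r6
  imm@[7:0]=0xd8 ⇒ 216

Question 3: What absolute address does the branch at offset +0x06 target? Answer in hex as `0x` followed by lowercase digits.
0x26c2

off 0x06: read 57 f8 as big → 0x57f8
  opcode bits[15:11]=0xa: b/J
  imm: (w>>0)&0x7ff=0x7f8 (s11→-8) → -8
  target = base 0x26c2 + off 0x06 + 2 + imm -8 = 0x26c2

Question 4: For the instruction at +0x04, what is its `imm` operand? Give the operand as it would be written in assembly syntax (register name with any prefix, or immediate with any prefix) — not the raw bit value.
[04] 62 18 → 0x6218
  top 5b → 0xc → sbi [RI]
  [10:8] rd=2 = %r2
  [7:0] imm=24 = 24

24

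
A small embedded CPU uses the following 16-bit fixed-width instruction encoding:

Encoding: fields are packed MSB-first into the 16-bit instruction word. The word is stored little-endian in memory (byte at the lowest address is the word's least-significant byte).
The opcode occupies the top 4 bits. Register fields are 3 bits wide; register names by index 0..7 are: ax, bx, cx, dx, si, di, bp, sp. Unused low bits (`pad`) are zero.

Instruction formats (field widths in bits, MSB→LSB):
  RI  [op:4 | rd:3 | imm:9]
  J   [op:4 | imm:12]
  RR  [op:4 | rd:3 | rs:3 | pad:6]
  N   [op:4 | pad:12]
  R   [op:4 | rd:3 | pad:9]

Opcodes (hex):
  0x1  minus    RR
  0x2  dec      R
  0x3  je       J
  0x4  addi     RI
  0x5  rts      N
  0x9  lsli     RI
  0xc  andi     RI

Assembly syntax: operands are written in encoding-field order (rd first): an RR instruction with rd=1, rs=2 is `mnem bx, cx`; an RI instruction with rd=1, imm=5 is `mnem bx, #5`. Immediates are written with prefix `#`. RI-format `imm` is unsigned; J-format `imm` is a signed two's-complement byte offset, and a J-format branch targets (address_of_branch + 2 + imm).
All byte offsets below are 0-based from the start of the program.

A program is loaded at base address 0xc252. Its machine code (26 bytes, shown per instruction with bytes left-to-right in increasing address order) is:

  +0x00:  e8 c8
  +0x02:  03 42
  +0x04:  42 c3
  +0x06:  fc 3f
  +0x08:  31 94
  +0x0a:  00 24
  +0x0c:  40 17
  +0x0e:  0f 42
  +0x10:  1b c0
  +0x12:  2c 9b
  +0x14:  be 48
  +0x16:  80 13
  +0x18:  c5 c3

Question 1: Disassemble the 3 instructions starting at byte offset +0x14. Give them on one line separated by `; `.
addi si, #190; minus bx, bp; andi bx, #453

[14] be 48 → 0x48be
  top 4b → 0x4 → addi [RI]
  rd@[11:9]=0x4 ⇒ si
  imm@[8:0]=0xbe ⇒ #190
[16] 80 13 → 0x1380
  top 4b → 0x1 → minus [RR]
  rd@[11:9]=0x1 ⇒ bx
  rs@[8:6]=0x6 ⇒ bp
[18] c5 c3 → 0xc3c5
  top 4b → 0xc → andi [RI]
  rd@[11:9]=0x1 ⇒ bx
  imm@[8:0]=0x1c5 ⇒ #453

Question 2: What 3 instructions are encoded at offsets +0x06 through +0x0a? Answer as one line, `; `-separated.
je #-4; lsli cx, #49; dec cx

[06] fc 3f → 0x3ffc
  op=0x3ffc>>12=0x3 ⇒ je (J)
  imm: (w>>0)&0xfff=0xffc (s12→-4) → #-4
[08] 31 94 → 0x9431
  op=0x9431>>12=0x9 ⇒ lsli (RI)
  rd: (w>>9)&0x7=0x2 → cx
  imm: (w>>0)&0x1ff=0x31 → #49
[0a] 00 24 → 0x2400
  op=0x2400>>12=0x2 ⇒ dec (R)
  rd: (w>>9)&0x7=0x2 → cx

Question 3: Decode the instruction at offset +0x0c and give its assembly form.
minus dx, di

+0x0c: 40 17 ⇒ word 0x1740 (little)
  op=0x1740>>12=0x1 ⇒ minus (RR)
  [11:9] rd=3 = dx
  [8:6] rs=5 = di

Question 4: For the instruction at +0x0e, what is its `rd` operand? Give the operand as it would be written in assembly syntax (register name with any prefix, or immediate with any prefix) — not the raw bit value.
off 0x0e: read 0f 42 as little → 0x420f
  opcode bits[15:12]=0x4: addi/RI
  [11:9] rd=1 = bx
  [8:0] imm=15 = #15

bx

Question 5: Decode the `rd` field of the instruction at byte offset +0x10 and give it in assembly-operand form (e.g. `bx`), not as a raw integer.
ax

[10] 1b c0 → 0xc01b
  opcode bits[15:12]=0xc: andi/RI
  rd@[11:9]=0x0 ⇒ ax
  imm@[8:0]=0x1b ⇒ #27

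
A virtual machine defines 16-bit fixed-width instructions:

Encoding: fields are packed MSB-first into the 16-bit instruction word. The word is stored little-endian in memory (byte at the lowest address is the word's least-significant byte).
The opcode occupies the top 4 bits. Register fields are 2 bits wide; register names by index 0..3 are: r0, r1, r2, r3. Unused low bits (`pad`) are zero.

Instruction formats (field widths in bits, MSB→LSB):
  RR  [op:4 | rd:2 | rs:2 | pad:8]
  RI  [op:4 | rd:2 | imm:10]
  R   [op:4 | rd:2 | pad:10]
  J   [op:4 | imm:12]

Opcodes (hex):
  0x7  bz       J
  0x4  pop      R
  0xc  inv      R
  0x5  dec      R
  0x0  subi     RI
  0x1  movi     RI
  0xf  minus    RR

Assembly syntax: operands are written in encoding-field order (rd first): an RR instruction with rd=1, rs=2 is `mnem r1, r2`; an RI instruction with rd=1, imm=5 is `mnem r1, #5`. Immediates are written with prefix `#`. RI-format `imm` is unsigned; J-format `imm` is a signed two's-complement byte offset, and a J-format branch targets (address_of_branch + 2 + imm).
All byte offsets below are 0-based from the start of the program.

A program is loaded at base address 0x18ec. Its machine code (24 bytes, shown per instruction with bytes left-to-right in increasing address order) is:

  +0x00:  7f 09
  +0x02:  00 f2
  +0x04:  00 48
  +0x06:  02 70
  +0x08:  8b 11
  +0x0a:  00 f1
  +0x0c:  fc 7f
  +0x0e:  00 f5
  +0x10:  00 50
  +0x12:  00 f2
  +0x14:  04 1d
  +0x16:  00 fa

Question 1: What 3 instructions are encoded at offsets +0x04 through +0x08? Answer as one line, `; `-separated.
@+04  little-endian(00 48) = 0x4800
  top 4b → 0x4 → pop [R]
  [11:10] rd=2 = r2
@+06  little-endian(02 70) = 0x7002
  top 4b → 0x7 → bz [J]
  [11:0] imm=2 = #2
@+08  little-endian(8b 11) = 0x118b
  top 4b → 0x1 → movi [RI]
  [11:10] rd=0 = r0
  [9:0] imm=395 = #395

pop r2; bz #2; movi r0, #395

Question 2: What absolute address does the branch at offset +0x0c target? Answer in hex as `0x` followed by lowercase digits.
0x18f6

@+0c  little-endian(fc 7f) = 0x7ffc
  opcode bits[15:12]=0x7: bz/J
  [11:0] imm=4092 (s12→-4) = #-4
  target = base 0x18ec + off 0x0c + 2 + imm -4 = 0x18f6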